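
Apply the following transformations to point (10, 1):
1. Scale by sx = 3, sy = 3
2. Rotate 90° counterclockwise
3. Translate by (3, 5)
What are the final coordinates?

Step 1: Scale → (30, 3)
Step 2: Rotate 90° → (-3, 30)
Step 3: Translate → (0, 35)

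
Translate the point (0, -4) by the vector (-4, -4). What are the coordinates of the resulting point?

Translation by (-4, -4) (homogeneous matrix [[1, 0, -4], [0, 1, -4], [0, 0, 1]]):
x' = 0 + -4 = -4
y' = -4 + -4 = -8
Result: (-4, -8)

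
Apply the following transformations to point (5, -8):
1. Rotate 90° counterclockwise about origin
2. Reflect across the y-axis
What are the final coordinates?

Step 1: Rotate 90° → (8, 5)
Step 2: Reflect across y-axis → (-8, 5)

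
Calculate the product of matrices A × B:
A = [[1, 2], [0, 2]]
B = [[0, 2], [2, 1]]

Matrix multiplication:
C[0][0] = 1×0 + 2×2 = 4
C[0][1] = 1×2 + 2×1 = 4
C[1][0] = 0×0 + 2×2 = 4
C[1][1] = 0×2 + 2×1 = 2
Result: [[4, 4], [4, 2]]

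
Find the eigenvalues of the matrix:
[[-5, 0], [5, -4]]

Characteristic equation: det(A - λI) = 0
λ² - (trace)λ + (det) = 0
trace = -5 + -4 = -9, det = (-5)(-4) - (0)(5) = 20
λ² - (-9)λ + (20) = 0
λ = (-9 ± √((-9)² - 4·(20))) / 2 = (-9 ± √1) / 2
Solving: λ = -5, -4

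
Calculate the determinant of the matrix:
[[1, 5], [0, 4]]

For a 2×2 matrix [[a, b], [c, d]], det = ad - bc
det = (1)(4) - (5)(0) = 4 - 0 = 4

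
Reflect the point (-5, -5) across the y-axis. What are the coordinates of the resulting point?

Reflection across y-axis: (-5, -5) → (5, -5)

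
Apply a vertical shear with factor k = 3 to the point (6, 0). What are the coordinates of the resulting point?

Shear matrix for vertical shear with factor k = 3:
[[1, 0], [3, 1]]
Result: (6, 0) → (6, 18)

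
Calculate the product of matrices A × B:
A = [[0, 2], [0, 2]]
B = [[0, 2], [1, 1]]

Matrix multiplication:
C[0][0] = 0×0 + 2×1 = 2
C[0][1] = 0×2 + 2×1 = 2
C[1][0] = 0×0 + 2×1 = 2
C[1][1] = 0×2 + 2×1 = 2
Result: [[2, 2], [2, 2]]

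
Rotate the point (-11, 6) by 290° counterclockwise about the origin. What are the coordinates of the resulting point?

Rotation matrix for 290°: [[cos 290°, -sin 290°], [sin 290°, cos 290°]] ≈ [[0.342020, 0.939693], [-0.939693, 0.342020]]
[[0.342020, 0.939693], [-0.939693, 0.342020]] × [-11, 6]ᵀ ≈ [1.8759, 12.3887]ᵀ
Result: (1.8759, 12.3887)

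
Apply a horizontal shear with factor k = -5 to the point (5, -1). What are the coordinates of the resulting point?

Shear matrix for horizontal shear with factor k = -5:
[[1, -5], [0, 1]]
Result: (5, -1) → (10, -1)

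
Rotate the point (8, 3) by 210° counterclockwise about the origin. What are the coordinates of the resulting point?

Rotation matrix for 210°: [[cos 210°, -sin 210°], [sin 210°, cos 210°]] ≈ [[-0.866025, 0.500000], [-0.500000, -0.866025]]
[[-0.866025, 0.500000], [-0.500000, -0.866025]] × [8, 3]ᵀ ≈ [-5.4282, -6.5981]ᵀ
Result: (-5.4282, -6.5981)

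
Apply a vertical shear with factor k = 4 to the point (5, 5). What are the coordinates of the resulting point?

Shear matrix for vertical shear with factor k = 4:
[[1, 0], [4, 1]]
Result: (5, 5) → (5, 25)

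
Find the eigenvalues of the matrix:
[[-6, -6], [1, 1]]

Characteristic equation: det(A - λI) = 0
λ² - (trace)λ + (det) = 0
trace = -6 + 1 = -5, det = (-6)(1) - (-6)(1) = 0
λ² - (-5)λ + (0) = 0
λ = (-5 ± √((-5)² - 4·(0))) / 2 = (-5 ± √25) / 2
Solving: λ = -5, 0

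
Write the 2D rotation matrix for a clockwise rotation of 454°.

Rotation matrix formula: [[cos θ, -sin θ], [sin θ, cos θ]]
A clockwise rotation by 454° is equivalent to a counterclockwise rotation by -454°.
For θ = -454°:
cos(-454°) = -0.0698
sin(-454°) = -0.9976
Result: [[-0.0698, 0.9976], [-0.9976, -0.0698]]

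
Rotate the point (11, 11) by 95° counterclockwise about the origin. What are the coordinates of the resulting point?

Rotation matrix for 95°: [[cos 95°, -sin 95°], [sin 95°, cos 95°]] ≈ [[-0.087156, -0.996195], [0.996195, -0.087156]]
[[-0.087156, -0.996195], [0.996195, -0.087156]] × [11, 11]ᵀ ≈ [-11.9169, 9.9994]ᵀ
Result: (-11.9169, 9.9994)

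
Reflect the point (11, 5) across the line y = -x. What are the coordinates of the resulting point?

Reflection across line y = -x: (11, 5) → (-5, -11)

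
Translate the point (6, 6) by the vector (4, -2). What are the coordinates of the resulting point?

Translation by (4, -2) (homogeneous matrix [[1, 0, 4], [0, 1, -2], [0, 0, 1]]):
x' = 6 + 4 = 10
y' = 6 + -2 = 4
Result: (10, 4)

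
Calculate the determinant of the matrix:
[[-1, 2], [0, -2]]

For a 2×2 matrix [[a, b], [c, d]], det = ad - bc
det = (-1)(-2) - (2)(0) = 2 - 0 = 2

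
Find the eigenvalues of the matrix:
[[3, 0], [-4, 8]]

Characteristic equation: det(A - λI) = 0
λ² - (trace)λ + (det) = 0
trace = 3 + 8 = 11, det = (3)(8) - (0)(-4) = 24
λ² - (11)λ + (24) = 0
λ = (11 ± √((11)² - 4·(24))) / 2 = (11 ± √25) / 2
Solving: λ = 3, 8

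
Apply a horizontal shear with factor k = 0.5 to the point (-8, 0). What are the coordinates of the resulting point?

Shear matrix for horizontal shear with factor k = 0.5:
[[1, 0.50], [0, 1]]
Result: (-8, 0) → (-8, 0)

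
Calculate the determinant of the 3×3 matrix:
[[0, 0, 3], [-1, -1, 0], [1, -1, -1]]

Expansion along first row:
det = 0·det([[-1,0],[-1,-1]]) - 0·det([[-1,0],[1,-1]]) + 3·det([[-1,-1],[1,-1]])
    = 0·(-1·-1 - 0·-1) - 0·(-1·-1 - 0·1) + 3·(-1·-1 - -1·1)
    = 0·1 - 0·1 + 3·2
    = 0 + 0 + 6 = 6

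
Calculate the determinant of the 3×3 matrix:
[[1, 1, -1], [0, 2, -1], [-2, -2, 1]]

Expansion along first row:
det = 1·det([[2,-1],[-2,1]]) - 1·det([[0,-1],[-2,1]]) + -1·det([[0,2],[-2,-2]])
    = 1·(2·1 - -1·-2) - 1·(0·1 - -1·-2) + -1·(0·-2 - 2·-2)
    = 1·0 - 1·-2 + -1·4
    = 0 + 2 + -4 = -2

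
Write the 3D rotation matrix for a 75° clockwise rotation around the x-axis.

Rotation matrix for clockwise 75° around x-axis:
A clockwise rotation by 75° is a counterclockwise rotation by -75°.
cos(-75°) = 0.2588, sin(-75°) = -0.9659
Result: [[1, 0, 0], [0, 0.2588, 0.9659], [0, -0.9659, 0.2588]]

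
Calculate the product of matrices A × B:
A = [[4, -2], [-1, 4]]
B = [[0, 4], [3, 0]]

Matrix multiplication:
C[0][0] = 4×0 + -2×3 = -6
C[0][1] = 4×4 + -2×0 = 16
C[1][0] = -1×0 + 4×3 = 12
C[1][1] = -1×4 + 4×0 = -4
Result: [[-6, 16], [12, -4]]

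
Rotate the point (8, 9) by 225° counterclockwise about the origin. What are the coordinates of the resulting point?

Rotation matrix for 225°: [[cos 225°, -sin 225°], [sin 225°, cos 225°]] ≈ [[-0.707107, 0.707107], [-0.707107, -0.707107]]
[[-0.707107, 0.707107], [-0.707107, -0.707107]] × [8, 9]ᵀ ≈ [0.7071, -12.0208]ᵀ
Result: (0.7071, -12.0208)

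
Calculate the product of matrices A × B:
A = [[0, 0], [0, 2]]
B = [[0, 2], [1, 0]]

Matrix multiplication:
C[0][0] = 0×0 + 0×1 = 0
C[0][1] = 0×2 + 0×0 = 0
C[1][0] = 0×0 + 2×1 = 2
C[1][1] = 0×2 + 2×0 = 0
Result: [[0, 0], [2, 0]]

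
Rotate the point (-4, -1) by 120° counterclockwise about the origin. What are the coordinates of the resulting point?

Rotation matrix for 120°: [[cos 120°, -sin 120°], [sin 120°, cos 120°]] ≈ [[-0.500000, -0.866025], [0.866025, -0.500000]]
[[-0.500000, -0.866025], [0.866025, -0.500000]] × [-4, -1]ᵀ ≈ [2.8660, -2.9641]ᵀ
Result: (2.8660, -2.9641)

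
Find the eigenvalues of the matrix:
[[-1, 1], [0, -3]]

Characteristic equation: det(A - λI) = 0
λ² - (trace)λ + (det) = 0
trace = -1 + -3 = -4, det = (-1)(-3) - (1)(0) = 3
λ² - (-4)λ + (3) = 0
λ = (-4 ± √((-4)² - 4·(3))) / 2 = (-4 ± √4) / 2
Solving: λ = -3, -1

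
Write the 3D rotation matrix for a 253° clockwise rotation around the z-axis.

Rotation matrix for clockwise 253° around z-axis:
A clockwise rotation by 253° is a counterclockwise rotation by -253°.
cos(-253°) = -0.2924, sin(-253°) = 0.9563
Result: [[-0.2924, -0.9563, 0], [0.9563, -0.2924, 0], [0, 0, 1]]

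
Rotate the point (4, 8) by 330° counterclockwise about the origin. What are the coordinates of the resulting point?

Rotation matrix for 330°: [[cos 330°, -sin 330°], [sin 330°, cos 330°]] ≈ [[0.866025, 0.500000], [-0.500000, 0.866025]]
[[0.866025, 0.500000], [-0.500000, 0.866025]] × [4, 8]ᵀ ≈ [7.4641, 4.9282]ᵀ
Result: (7.4641, 4.9282)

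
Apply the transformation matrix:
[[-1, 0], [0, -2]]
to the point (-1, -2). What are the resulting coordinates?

Matrix multiplication:
[[-1, 0], [0, -2]] × [-1, -2]ᵀ
= [(-1)(-1) + (0)(-2), (0)(-1) + (-2)(-2)]ᵀ
= [1, 4]ᵀ
Result: (1, 4)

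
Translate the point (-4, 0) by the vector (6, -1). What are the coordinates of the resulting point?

Translation by (6, -1) (homogeneous matrix [[1, 0, 6], [0, 1, -1], [0, 0, 1]]):
x' = -4 + 6 = 2
y' = 0 + -1 = -1
Result: (2, -1)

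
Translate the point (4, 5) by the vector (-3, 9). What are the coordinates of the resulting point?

Translation by (-3, 9) (homogeneous matrix [[1, 0, -3], [0, 1, 9], [0, 0, 1]]):
x' = 4 + -3 = 1
y' = 5 + 9 = 14
Result: (1, 14)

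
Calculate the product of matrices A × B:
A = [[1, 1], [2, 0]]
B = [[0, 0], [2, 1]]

Matrix multiplication:
C[0][0] = 1×0 + 1×2 = 2
C[0][1] = 1×0 + 1×1 = 1
C[1][0] = 2×0 + 0×2 = 0
C[1][1] = 2×0 + 0×1 = 0
Result: [[2, 1], [0, 0]]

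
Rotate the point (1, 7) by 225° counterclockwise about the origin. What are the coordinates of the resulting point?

Rotation matrix for 225°: [[cos 225°, -sin 225°], [sin 225°, cos 225°]] ≈ [[-0.707107, 0.707107], [-0.707107, -0.707107]]
[[-0.707107, 0.707107], [-0.707107, -0.707107]] × [1, 7]ᵀ ≈ [4.2426, -5.6569]ᵀ
Result: (4.2426, -5.6569)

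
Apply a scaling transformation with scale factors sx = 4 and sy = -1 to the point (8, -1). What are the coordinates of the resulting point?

Scaling matrix:
[[4, 0], [0, -1]]
Result: (8 × 4, -1 × -1) = (32, 1)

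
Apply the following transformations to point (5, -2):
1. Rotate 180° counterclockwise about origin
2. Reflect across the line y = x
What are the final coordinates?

Step 1: Rotate 180° → (-5, 2)
Step 2: Reflect across line y = x → (2, -5)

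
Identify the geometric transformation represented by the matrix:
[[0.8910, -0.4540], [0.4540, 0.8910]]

This matrix represents: rotation by 27° counterclockwise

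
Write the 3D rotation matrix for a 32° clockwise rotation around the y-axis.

Rotation matrix for clockwise 32° around y-axis:
A clockwise rotation by 32° is a counterclockwise rotation by -32°.
cos(-32°) = 0.8480, sin(-32°) = -0.5299
Result: [[0.8480, 0, -0.5299], [0, 1, 0], [0.5299, 0, 0.8480]]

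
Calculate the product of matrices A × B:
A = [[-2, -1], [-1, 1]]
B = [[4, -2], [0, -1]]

Matrix multiplication:
C[0][0] = -2×4 + -1×0 = -8
C[0][1] = -2×-2 + -1×-1 = 5
C[1][0] = -1×4 + 1×0 = -4
C[1][1] = -1×-2 + 1×-1 = 1
Result: [[-8, 5], [-4, 1]]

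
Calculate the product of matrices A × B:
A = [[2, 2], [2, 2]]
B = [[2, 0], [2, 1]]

Matrix multiplication:
C[0][0] = 2×2 + 2×2 = 8
C[0][1] = 2×0 + 2×1 = 2
C[1][0] = 2×2 + 2×2 = 8
C[1][1] = 2×0 + 2×1 = 2
Result: [[8, 2], [8, 2]]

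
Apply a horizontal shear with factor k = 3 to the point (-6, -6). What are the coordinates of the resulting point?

Shear matrix for horizontal shear with factor k = 3:
[[1, 3], [0, 1]]
Result: (-6, -6) → (-24, -6)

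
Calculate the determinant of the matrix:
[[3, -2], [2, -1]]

For a 2×2 matrix [[a, b], [c, d]], det = ad - bc
det = (3)(-1) - (-2)(2) = -3 - -4 = 1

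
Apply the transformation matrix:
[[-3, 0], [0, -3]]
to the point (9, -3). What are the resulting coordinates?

Matrix multiplication:
[[-3, 0], [0, -3]] × [9, -3]ᵀ
= [(-3)(9) + (0)(-3), (0)(9) + (-3)(-3)]ᵀ
= [-27, 9]ᵀ
Result: (-27, 9)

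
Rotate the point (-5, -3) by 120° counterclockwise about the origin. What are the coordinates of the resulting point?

Rotation matrix for 120°: [[cos 120°, -sin 120°], [sin 120°, cos 120°]] ≈ [[-0.500000, -0.866025], [0.866025, -0.500000]]
[[-0.500000, -0.866025], [0.866025, -0.500000]] × [-5, -3]ᵀ ≈ [5.0981, -2.8301]ᵀ
Result: (5.0981, -2.8301)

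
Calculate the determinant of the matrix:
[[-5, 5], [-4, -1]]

For a 2×2 matrix [[a, b], [c, d]], det = ad - bc
det = (-5)(-1) - (5)(-4) = 5 - -20 = 25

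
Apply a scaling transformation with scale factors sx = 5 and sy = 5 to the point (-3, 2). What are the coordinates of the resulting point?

Scaling matrix:
[[5, 0], [0, 5]]
Result: (-3 × 5, 2 × 5) = (-15, 10)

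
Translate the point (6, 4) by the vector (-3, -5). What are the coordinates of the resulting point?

Translation by (-3, -5) (homogeneous matrix [[1, 0, -3], [0, 1, -5], [0, 0, 1]]):
x' = 6 + -3 = 3
y' = 4 + -5 = -1
Result: (3, -1)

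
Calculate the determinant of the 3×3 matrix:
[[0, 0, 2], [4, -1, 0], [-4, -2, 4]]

Expansion along first row:
det = 0·det([[-1,0],[-2,4]]) - 0·det([[4,0],[-4,4]]) + 2·det([[4,-1],[-4,-2]])
    = 0·(-1·4 - 0·-2) - 0·(4·4 - 0·-4) + 2·(4·-2 - -1·-4)
    = 0·-4 - 0·16 + 2·-12
    = 0 + 0 + -24 = -24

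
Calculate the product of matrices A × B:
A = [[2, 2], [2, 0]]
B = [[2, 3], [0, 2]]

Matrix multiplication:
C[0][0] = 2×2 + 2×0 = 4
C[0][1] = 2×3 + 2×2 = 10
C[1][0] = 2×2 + 0×0 = 4
C[1][1] = 2×3 + 0×2 = 6
Result: [[4, 10], [4, 6]]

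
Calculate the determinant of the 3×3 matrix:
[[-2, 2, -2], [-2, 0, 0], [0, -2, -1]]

Expansion along first row:
det = -2·det([[0,0],[-2,-1]]) - 2·det([[-2,0],[0,-1]]) + -2·det([[-2,0],[0,-2]])
    = -2·(0·-1 - 0·-2) - 2·(-2·-1 - 0·0) + -2·(-2·-2 - 0·0)
    = -2·0 - 2·2 + -2·4
    = 0 + -4 + -8 = -12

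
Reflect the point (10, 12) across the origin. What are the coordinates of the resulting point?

Reflection across origin: (10, 12) → (-10, -12)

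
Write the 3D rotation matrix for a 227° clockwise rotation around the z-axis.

Rotation matrix for clockwise 227° around z-axis:
A clockwise rotation by 227° is a counterclockwise rotation by -227°.
cos(-227°) = -0.6820, sin(-227°) = 0.7314
Result: [[-0.6820, -0.7314, 0], [0.7314, -0.6820, 0], [0, 0, 1]]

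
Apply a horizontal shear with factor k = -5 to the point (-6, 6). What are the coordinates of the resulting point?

Shear matrix for horizontal shear with factor k = -5:
[[1, -5], [0, 1]]
Result: (-6, 6) → (-36, 6)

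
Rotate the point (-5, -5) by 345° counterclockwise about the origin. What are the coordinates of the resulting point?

Rotation matrix for 345°: [[cos 345°, -sin 345°], [sin 345°, cos 345°]] ≈ [[0.965926, 0.258819], [-0.258819, 0.965926]]
[[0.965926, 0.258819], [-0.258819, 0.965926]] × [-5, -5]ᵀ ≈ [-6.1237, -3.5355]ᵀ
Result: (-6.1237, -3.5355)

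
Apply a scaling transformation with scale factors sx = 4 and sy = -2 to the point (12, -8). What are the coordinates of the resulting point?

Scaling matrix:
[[4, 0], [0, -2]]
Result: (12 × 4, -8 × -2) = (48, 16)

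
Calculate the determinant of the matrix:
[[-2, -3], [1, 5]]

For a 2×2 matrix [[a, b], [c, d]], det = ad - bc
det = (-2)(5) - (-3)(1) = -10 - -3 = -7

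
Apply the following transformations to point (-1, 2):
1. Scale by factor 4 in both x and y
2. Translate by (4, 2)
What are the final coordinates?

Step 1: Scale (-1, 2) by 4 → (-4, 8)
Step 2: Translate by (4, 2) → (0, 10)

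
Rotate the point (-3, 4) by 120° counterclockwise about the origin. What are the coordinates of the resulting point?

Rotation matrix for 120°: [[cos 120°, -sin 120°], [sin 120°, cos 120°]] ≈ [[-0.500000, -0.866025], [0.866025, -0.500000]]
[[-0.500000, -0.866025], [0.866025, -0.500000]] × [-3, 4]ᵀ ≈ [-1.9641, -4.5981]ᵀ
Result: (-1.9641, -4.5981)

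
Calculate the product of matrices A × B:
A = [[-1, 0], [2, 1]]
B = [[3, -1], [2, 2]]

Matrix multiplication:
C[0][0] = -1×3 + 0×2 = -3
C[0][1] = -1×-1 + 0×2 = 1
C[1][0] = 2×3 + 1×2 = 8
C[1][1] = 2×-1 + 1×2 = 0
Result: [[-3, 1], [8, 0]]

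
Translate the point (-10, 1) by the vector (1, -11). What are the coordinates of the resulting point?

Translation by (1, -11) (homogeneous matrix [[1, 0, 1], [0, 1, -11], [0, 0, 1]]):
x' = -10 + 1 = -9
y' = 1 + -11 = -10
Result: (-9, -10)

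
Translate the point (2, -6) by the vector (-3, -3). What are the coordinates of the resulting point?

Translation by (-3, -3) (homogeneous matrix [[1, 0, -3], [0, 1, -3], [0, 0, 1]]):
x' = 2 + -3 = -1
y' = -6 + -3 = -9
Result: (-1, -9)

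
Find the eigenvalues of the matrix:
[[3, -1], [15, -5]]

Characteristic equation: det(A - λI) = 0
λ² - (trace)λ + (det) = 0
trace = 3 + -5 = -2, det = (3)(-5) - (-1)(15) = 0
λ² - (-2)λ + (0) = 0
λ = (-2 ± √((-2)² - 4·(0))) / 2 = (-2 ± √4) / 2
Solving: λ = -2, 0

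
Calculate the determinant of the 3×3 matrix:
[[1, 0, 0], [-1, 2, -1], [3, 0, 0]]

Expansion along first row:
det = 1·det([[2,-1],[0,0]]) - 0·det([[-1,-1],[3,0]]) + 0·det([[-1,2],[3,0]])
    = 1·(2·0 - -1·0) - 0·(-1·0 - -1·3) + 0·(-1·0 - 2·3)
    = 1·0 - 0·3 + 0·-6
    = 0 + 0 + 0 = 0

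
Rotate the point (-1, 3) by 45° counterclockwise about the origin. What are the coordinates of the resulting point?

Rotation matrix for 45°: [[cos 45°, -sin 45°], [sin 45°, cos 45°]] ≈ [[0.707107, -0.707107], [0.707107, 0.707107]]
[[0.707107, -0.707107], [0.707107, 0.707107]] × [-1, 3]ᵀ ≈ [-2.8284, 1.4142]ᵀ
Result: (-2.8284, 1.4142)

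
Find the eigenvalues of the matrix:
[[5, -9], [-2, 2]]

Characteristic equation: det(A - λI) = 0
λ² - (trace)λ + (det) = 0
trace = 5 + 2 = 7, det = (5)(2) - (-9)(-2) = -8
λ² - (7)λ + (-8) = 0
λ = (7 ± √((7)² - 4·(-8))) / 2 = (7 ± √81) / 2
Solving: λ = -1, 8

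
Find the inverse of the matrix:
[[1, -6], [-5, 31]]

For [[a,b],[c,d]], inverse = (1/det)·[[d,-b],[-c,a]]
det = (1)(31) - (-6)(-5) = 31 - 30 = 1
Inverse = [[31, 6], [5, 1]]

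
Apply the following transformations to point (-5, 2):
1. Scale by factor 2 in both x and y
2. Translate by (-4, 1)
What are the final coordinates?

Step 1: Scale (-5, 2) by 2 → (-10, 4)
Step 2: Translate by (-4, 1) → (-14, 5)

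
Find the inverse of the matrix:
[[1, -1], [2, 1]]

For [[a,b],[c,d]], inverse = (1/det)·[[d,-b],[-c,a]]
det = (1)(1) - (-1)(2) = 1 - -2 = 3
Inverse = (1/3)·[[1, 1], [-2, 1]]
= [[1/3, 1/3], [-2/3, 1/3]]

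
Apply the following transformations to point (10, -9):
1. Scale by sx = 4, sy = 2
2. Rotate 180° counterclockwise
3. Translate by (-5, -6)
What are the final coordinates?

Step 1: Scale → (40, -18)
Step 2: Rotate 180° → (-40, 18)
Step 3: Translate → (-45, 12)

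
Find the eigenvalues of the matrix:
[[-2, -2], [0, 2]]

Characteristic equation: det(A - λI) = 0
λ² - (trace)λ + (det) = 0
trace = -2 + 2 = 0, det = (-2)(2) - (-2)(0) = -4
λ² - (0)λ + (-4) = 0
λ = (0 ± √((0)² - 4·(-4))) / 2 = (0 ± √16) / 2
Solving: λ = -2, 2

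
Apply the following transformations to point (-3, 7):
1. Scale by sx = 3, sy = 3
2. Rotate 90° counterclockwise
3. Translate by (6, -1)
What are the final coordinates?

Step 1: Scale → (-9, 21)
Step 2: Rotate 90° → (-21, -9)
Step 3: Translate → (-15, -10)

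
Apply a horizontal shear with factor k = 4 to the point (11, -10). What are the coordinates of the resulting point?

Shear matrix for horizontal shear with factor k = 4:
[[1, 4], [0, 1]]
Result: (11, -10) → (-29, -10)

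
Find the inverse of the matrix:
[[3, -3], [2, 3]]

For [[a,b],[c,d]], inverse = (1/det)·[[d,-b],[-c,a]]
det = (3)(3) - (-3)(2) = 9 - -6 = 15
Inverse = (1/15)·[[3, 3], [-2, 3]]
= [[1/5, 1/5], [-2/15, 1/5]]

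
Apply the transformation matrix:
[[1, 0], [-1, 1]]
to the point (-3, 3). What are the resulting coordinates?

Matrix multiplication:
[[1, 0], [-1, 1]] × [-3, 3]ᵀ
= [(1)(-3) + (0)(3), (-1)(-3) + (1)(3)]ᵀ
= [-3, 6]ᵀ
Result: (-3, 6)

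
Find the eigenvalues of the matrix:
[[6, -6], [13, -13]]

Characteristic equation: det(A - λI) = 0
λ² - (trace)λ + (det) = 0
trace = 6 + -13 = -7, det = (6)(-13) - (-6)(13) = 0
λ² - (-7)λ + (0) = 0
λ = (-7 ± √((-7)² - 4·(0))) / 2 = (-7 ± √49) / 2
Solving: λ = -7, 0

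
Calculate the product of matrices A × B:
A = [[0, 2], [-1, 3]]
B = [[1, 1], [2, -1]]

Matrix multiplication:
C[0][0] = 0×1 + 2×2 = 4
C[0][1] = 0×1 + 2×-1 = -2
C[1][0] = -1×1 + 3×2 = 5
C[1][1] = -1×1 + 3×-1 = -4
Result: [[4, -2], [5, -4]]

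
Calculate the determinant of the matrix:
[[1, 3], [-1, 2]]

For a 2×2 matrix [[a, b], [c, d]], det = ad - bc
det = (1)(2) - (3)(-1) = 2 - -3 = 5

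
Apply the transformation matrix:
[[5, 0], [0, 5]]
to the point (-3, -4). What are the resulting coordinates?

Matrix multiplication:
[[5, 0], [0, 5]] × [-3, -4]ᵀ
= [(5)(-3) + (0)(-4), (0)(-3) + (5)(-4)]ᵀ
= [-15, -20]ᵀ
Result: (-15, -20)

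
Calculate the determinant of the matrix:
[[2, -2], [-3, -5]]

For a 2×2 matrix [[a, b], [c, d]], det = ad - bc
det = (2)(-5) - (-2)(-3) = -10 - 6 = -16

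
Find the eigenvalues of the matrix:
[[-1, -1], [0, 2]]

Characteristic equation: det(A - λI) = 0
λ² - (trace)λ + (det) = 0
trace = -1 + 2 = 1, det = (-1)(2) - (-1)(0) = -2
λ² - (1)λ + (-2) = 0
λ = (1 ± √((1)² - 4·(-2))) / 2 = (1 ± √9) / 2
Solving: λ = -1, 2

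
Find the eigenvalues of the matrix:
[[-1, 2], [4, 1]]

Characteristic equation: det(A - λI) = 0
λ² - (trace)λ + (det) = 0
trace = -1 + 1 = 0, det = (-1)(1) - (2)(4) = -9
λ² - (0)λ + (-9) = 0
λ = (0 ± √((0)² - 4·(-9))) / 2 = (0 ± √36) / 2
Solving: λ = -3, 3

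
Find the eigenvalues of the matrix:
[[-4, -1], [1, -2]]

Characteristic equation: det(A - λI) = 0
λ² - (trace)λ + (det) = 0
trace = -4 + -2 = -6, det = (-4)(-2) - (-1)(1) = 9
λ² - (-6)λ + (9) = 0
λ = (-6 ± √((-6)² - 4·(9))) / 2 = (-6 ± √0) / 2
Solving: λ = -3, -3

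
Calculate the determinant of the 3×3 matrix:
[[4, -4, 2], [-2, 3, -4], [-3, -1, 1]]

Expansion along first row:
det = 4·det([[3,-4],[-1,1]]) - -4·det([[-2,-4],[-3,1]]) + 2·det([[-2,3],[-3,-1]])
    = 4·(3·1 - -4·-1) - -4·(-2·1 - -4·-3) + 2·(-2·-1 - 3·-3)
    = 4·-1 - -4·-14 + 2·11
    = -4 + -56 + 22 = -38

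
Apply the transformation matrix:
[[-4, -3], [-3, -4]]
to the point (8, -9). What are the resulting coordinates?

Matrix multiplication:
[[-4, -3], [-3, -4]] × [8, -9]ᵀ
= [(-4)(8) + (-3)(-9), (-3)(8) + (-4)(-9)]ᵀ
= [-5, 12]ᵀ
Result: (-5, 12)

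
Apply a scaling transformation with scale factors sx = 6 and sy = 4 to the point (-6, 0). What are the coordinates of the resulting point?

Scaling matrix:
[[6, 0], [0, 4]]
Result: (-6 × 6, 0 × 4) = (-36, 0)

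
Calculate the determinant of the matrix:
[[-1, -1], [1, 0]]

For a 2×2 matrix [[a, b], [c, d]], det = ad - bc
det = (-1)(0) - (-1)(1) = 0 - -1 = 1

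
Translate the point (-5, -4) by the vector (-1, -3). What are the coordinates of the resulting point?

Translation by (-1, -3) (homogeneous matrix [[1, 0, -1], [0, 1, -3], [0, 0, 1]]):
x' = -5 + -1 = -6
y' = -4 + -3 = -7
Result: (-6, -7)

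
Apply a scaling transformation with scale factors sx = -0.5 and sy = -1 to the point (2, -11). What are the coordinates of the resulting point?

Scaling matrix:
[[-0.50, 0], [0, -1]]
Result: (2 × -0.5, -11 × -1) = (-1, 11)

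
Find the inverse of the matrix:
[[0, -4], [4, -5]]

For [[a,b],[c,d]], inverse = (1/det)·[[d,-b],[-c,a]]
det = (0)(-5) - (-4)(4) = 0 - -16 = 16
Inverse = (1/16)·[[-5, 4], [-4, 0]]
= [[-5/16, 1/4], [-1/4, 0]]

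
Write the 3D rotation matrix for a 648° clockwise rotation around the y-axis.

Rotation matrix for clockwise 648° around y-axis:
A clockwise rotation by 648° is a counterclockwise rotation by -648°.
cos(-648°) = 0.3090, sin(-648°) = 0.9511
Result: [[0.3090, 0, 0.9511], [0, 1, 0], [-0.9511, 0, 0.3090]]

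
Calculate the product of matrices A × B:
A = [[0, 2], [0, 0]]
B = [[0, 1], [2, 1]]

Matrix multiplication:
C[0][0] = 0×0 + 2×2 = 4
C[0][1] = 0×1 + 2×1 = 2
C[1][0] = 0×0 + 0×2 = 0
C[1][1] = 0×1 + 0×1 = 0
Result: [[4, 2], [0, 0]]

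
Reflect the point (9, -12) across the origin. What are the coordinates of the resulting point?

Reflection across origin: (9, -12) → (-9, 12)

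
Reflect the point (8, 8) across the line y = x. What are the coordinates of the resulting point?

Reflection across line y = x: (8, 8) → (8, 8)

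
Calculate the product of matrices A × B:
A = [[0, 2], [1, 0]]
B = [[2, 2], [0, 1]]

Matrix multiplication:
C[0][0] = 0×2 + 2×0 = 0
C[0][1] = 0×2 + 2×1 = 2
C[1][0] = 1×2 + 0×0 = 2
C[1][1] = 1×2 + 0×1 = 2
Result: [[0, 2], [2, 2]]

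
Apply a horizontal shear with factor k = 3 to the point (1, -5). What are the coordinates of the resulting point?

Shear matrix for horizontal shear with factor k = 3:
[[1, 3], [0, 1]]
Result: (1, -5) → (-14, -5)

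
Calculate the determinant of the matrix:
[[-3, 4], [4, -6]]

For a 2×2 matrix [[a, b], [c, d]], det = ad - bc
det = (-3)(-6) - (4)(4) = 18 - 16 = 2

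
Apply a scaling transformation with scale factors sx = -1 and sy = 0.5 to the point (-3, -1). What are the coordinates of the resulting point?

Scaling matrix:
[[-1, 0], [0, 0.50]]
Result: (-3 × -1, -1 × 0.5) = (3, -0.5)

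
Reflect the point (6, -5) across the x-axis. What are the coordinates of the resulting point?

Reflection across x-axis: (6, -5) → (6, 5)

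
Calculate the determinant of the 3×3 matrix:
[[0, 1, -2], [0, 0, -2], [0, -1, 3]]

Expansion along first row:
det = 0·det([[0,-2],[-1,3]]) - 1·det([[0,-2],[0,3]]) + -2·det([[0,0],[0,-1]])
    = 0·(0·3 - -2·-1) - 1·(0·3 - -2·0) + -2·(0·-1 - 0·0)
    = 0·-2 - 1·0 + -2·0
    = 0 + 0 + 0 = 0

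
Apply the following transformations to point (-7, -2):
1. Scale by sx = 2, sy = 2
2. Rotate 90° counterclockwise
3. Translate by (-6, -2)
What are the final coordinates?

Step 1: Scale → (-14, -4)
Step 2: Rotate 90° → (4, -14)
Step 3: Translate → (-2, -16)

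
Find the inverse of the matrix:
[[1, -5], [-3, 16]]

For [[a,b],[c,d]], inverse = (1/det)·[[d,-b],[-c,a]]
det = (1)(16) - (-5)(-3) = 16 - 15 = 1
Inverse = [[16, 5], [3, 1]]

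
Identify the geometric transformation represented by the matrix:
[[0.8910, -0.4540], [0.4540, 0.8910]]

This matrix represents: rotation by 27° counterclockwise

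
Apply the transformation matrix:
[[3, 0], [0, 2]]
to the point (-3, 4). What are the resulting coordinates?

Matrix multiplication:
[[3, 0], [0, 2]] × [-3, 4]ᵀ
= [(3)(-3) + (0)(4), (0)(-3) + (2)(4)]ᵀ
= [-9, 8]ᵀ
Result: (-9, 8)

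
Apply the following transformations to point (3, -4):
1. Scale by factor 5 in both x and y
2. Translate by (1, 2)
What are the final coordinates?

Step 1: Scale (3, -4) by 5 → (15, -20)
Step 2: Translate by (1, 2) → (16, -18)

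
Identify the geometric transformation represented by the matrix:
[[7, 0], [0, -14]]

This matrix represents: non-uniform scaling by sx = 7, sy = -14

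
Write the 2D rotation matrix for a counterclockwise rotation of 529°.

Rotation matrix formula: [[cos θ, -sin θ], [sin θ, cos θ]]
For θ = 529°:
cos(529°) = -0.9816
sin(529°) = 0.1908
Result: [[-0.9816, -0.1908], [0.1908, -0.9816]]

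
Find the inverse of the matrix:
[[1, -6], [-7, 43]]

For [[a,b],[c,d]], inverse = (1/det)·[[d,-b],[-c,a]]
det = (1)(43) - (-6)(-7) = 43 - 42 = 1
Inverse = [[43, 6], [7, 1]]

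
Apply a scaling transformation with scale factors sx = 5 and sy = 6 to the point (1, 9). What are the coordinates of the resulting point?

Scaling matrix:
[[5, 0], [0, 6]]
Result: (1 × 5, 9 × 6) = (5, 54)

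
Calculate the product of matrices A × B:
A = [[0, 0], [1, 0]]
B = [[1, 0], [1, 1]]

Matrix multiplication:
C[0][0] = 0×1 + 0×1 = 0
C[0][1] = 0×0 + 0×1 = 0
C[1][0] = 1×1 + 0×1 = 1
C[1][1] = 1×0 + 0×1 = 0
Result: [[0, 0], [1, 0]]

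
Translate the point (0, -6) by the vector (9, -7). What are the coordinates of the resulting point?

Translation by (9, -7) (homogeneous matrix [[1, 0, 9], [0, 1, -7], [0, 0, 1]]):
x' = 0 + 9 = 9
y' = -6 + -7 = -13
Result: (9, -13)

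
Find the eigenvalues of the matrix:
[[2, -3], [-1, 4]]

Characteristic equation: det(A - λI) = 0
λ² - (trace)λ + (det) = 0
trace = 2 + 4 = 6, det = (2)(4) - (-3)(-1) = 5
λ² - (6)λ + (5) = 0
λ = (6 ± √((6)² - 4·(5))) / 2 = (6 ± √16) / 2
Solving: λ = 1, 5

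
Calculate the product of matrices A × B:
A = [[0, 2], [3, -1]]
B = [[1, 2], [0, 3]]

Matrix multiplication:
C[0][0] = 0×1 + 2×0 = 0
C[0][1] = 0×2 + 2×3 = 6
C[1][0] = 3×1 + -1×0 = 3
C[1][1] = 3×2 + -1×3 = 3
Result: [[0, 6], [3, 3]]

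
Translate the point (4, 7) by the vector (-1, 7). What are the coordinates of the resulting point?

Translation by (-1, 7) (homogeneous matrix [[1, 0, -1], [0, 1, 7], [0, 0, 1]]):
x' = 4 + -1 = 3
y' = 7 + 7 = 14
Result: (3, 14)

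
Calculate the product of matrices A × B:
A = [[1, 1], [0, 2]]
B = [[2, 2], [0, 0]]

Matrix multiplication:
C[0][0] = 1×2 + 1×0 = 2
C[0][1] = 1×2 + 1×0 = 2
C[1][0] = 0×2 + 2×0 = 0
C[1][1] = 0×2 + 2×0 = 0
Result: [[2, 2], [0, 0]]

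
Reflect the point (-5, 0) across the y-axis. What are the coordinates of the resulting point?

Reflection across y-axis: (-5, 0) → (5, 0)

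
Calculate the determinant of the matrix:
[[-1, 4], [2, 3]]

For a 2×2 matrix [[a, b], [c, d]], det = ad - bc
det = (-1)(3) - (4)(2) = -3 - 8 = -11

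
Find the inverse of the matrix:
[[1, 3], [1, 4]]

For [[a,b],[c,d]], inverse = (1/det)·[[d,-b],[-c,a]]
det = (1)(4) - (3)(1) = 4 - 3 = 1
Inverse = [[4, -3], [-1, 1]]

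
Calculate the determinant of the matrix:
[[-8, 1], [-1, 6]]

For a 2×2 matrix [[a, b], [c, d]], det = ad - bc
det = (-8)(6) - (1)(-1) = -48 - -1 = -47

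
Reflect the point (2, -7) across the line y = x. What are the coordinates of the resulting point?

Reflection across line y = x: (2, -7) → (-7, 2)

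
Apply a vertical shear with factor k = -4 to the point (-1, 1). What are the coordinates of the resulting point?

Shear matrix for vertical shear with factor k = -4:
[[1, 0], [-4, 1]]
Result: (-1, 1) → (-1, 5)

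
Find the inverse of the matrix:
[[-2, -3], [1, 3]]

For [[a,b],[c,d]], inverse = (1/det)·[[d,-b],[-c,a]]
det = (-2)(3) - (-3)(1) = -6 - -3 = -3
Inverse = (1/-3)·[[3, 3], [-1, -2]]
= [[-1, -1], [1/3, 2/3]]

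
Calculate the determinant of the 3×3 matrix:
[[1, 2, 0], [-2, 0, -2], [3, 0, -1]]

Expansion along first row:
det = 1·det([[0,-2],[0,-1]]) - 2·det([[-2,-2],[3,-1]]) + 0·det([[-2,0],[3,0]])
    = 1·(0·-1 - -2·0) - 2·(-2·-1 - -2·3) + 0·(-2·0 - 0·3)
    = 1·0 - 2·8 + 0·0
    = 0 + -16 + 0 = -16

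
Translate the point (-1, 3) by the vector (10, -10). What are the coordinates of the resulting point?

Translation by (10, -10) (homogeneous matrix [[1, 0, 10], [0, 1, -10], [0, 0, 1]]):
x' = -1 + 10 = 9
y' = 3 + -10 = -7
Result: (9, -7)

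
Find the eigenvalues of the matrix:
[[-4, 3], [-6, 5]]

Characteristic equation: det(A - λI) = 0
λ² - (trace)λ + (det) = 0
trace = -4 + 5 = 1, det = (-4)(5) - (3)(-6) = -2
λ² - (1)λ + (-2) = 0
λ = (1 ± √((1)² - 4·(-2))) / 2 = (1 ± √9) / 2
Solving: λ = -1, 2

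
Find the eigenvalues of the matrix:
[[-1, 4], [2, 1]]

Characteristic equation: det(A - λI) = 0
λ² - (trace)λ + (det) = 0
trace = -1 + 1 = 0, det = (-1)(1) - (4)(2) = -9
λ² - (0)λ + (-9) = 0
λ = (0 ± √((0)² - 4·(-9))) / 2 = (0 ± √36) / 2
Solving: λ = -3, 3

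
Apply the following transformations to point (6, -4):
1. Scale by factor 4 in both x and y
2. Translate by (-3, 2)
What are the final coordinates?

Step 1: Scale (6, -4) by 4 → (24, -16)
Step 2: Translate by (-3, 2) → (21, -14)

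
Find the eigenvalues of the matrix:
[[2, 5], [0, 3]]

Characteristic equation: det(A - λI) = 0
λ² - (trace)λ + (det) = 0
trace = 2 + 3 = 5, det = (2)(3) - (5)(0) = 6
λ² - (5)λ + (6) = 0
λ = (5 ± √((5)² - 4·(6))) / 2 = (5 ± √1) / 2
Solving: λ = 2, 3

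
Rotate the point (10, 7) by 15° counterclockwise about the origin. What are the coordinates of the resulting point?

Rotation matrix for 15°: [[cos 15°, -sin 15°], [sin 15°, cos 15°]] ≈ [[0.965926, -0.258819], [0.258819, 0.965926]]
[[0.965926, -0.258819], [0.258819, 0.965926]] × [10, 7]ᵀ ≈ [7.8475, 9.3497]ᵀ
Result: (7.8475, 9.3497)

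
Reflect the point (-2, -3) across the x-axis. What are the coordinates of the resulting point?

Reflection across x-axis: (-2, -3) → (-2, 3)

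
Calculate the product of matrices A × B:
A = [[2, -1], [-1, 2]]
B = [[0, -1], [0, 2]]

Matrix multiplication:
C[0][0] = 2×0 + -1×0 = 0
C[0][1] = 2×-1 + -1×2 = -4
C[1][0] = -1×0 + 2×0 = 0
C[1][1] = -1×-1 + 2×2 = 5
Result: [[0, -4], [0, 5]]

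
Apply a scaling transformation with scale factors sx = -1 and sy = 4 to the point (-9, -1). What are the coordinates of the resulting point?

Scaling matrix:
[[-1, 0], [0, 4]]
Result: (-9 × -1, -1 × 4) = (9, -4)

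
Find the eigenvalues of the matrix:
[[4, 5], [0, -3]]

Characteristic equation: det(A - λI) = 0
λ² - (trace)λ + (det) = 0
trace = 4 + -3 = 1, det = (4)(-3) - (5)(0) = -12
λ² - (1)λ + (-12) = 0
λ = (1 ± √((1)² - 4·(-12))) / 2 = (1 ± √49) / 2
Solving: λ = -3, 4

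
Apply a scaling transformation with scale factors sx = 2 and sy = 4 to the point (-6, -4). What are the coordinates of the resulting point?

Scaling matrix:
[[2, 0], [0, 4]]
Result: (-6 × 2, -4 × 4) = (-12, -16)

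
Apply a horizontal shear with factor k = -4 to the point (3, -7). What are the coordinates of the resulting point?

Shear matrix for horizontal shear with factor k = -4:
[[1, -4], [0, 1]]
Result: (3, -7) → (31, -7)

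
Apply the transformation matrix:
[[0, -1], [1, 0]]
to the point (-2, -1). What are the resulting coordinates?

Matrix multiplication:
[[0, -1], [1, 0]] × [-2, -1]ᵀ
= [(0)(-2) + (-1)(-1), (1)(-2) + (0)(-1)]ᵀ
= [1, -2]ᵀ
Result: (1, -2)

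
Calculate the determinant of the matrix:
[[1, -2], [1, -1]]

For a 2×2 matrix [[a, b], [c, d]], det = ad - bc
det = (1)(-1) - (-2)(1) = -1 - -2 = 1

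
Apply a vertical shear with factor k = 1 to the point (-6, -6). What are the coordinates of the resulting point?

Shear matrix for vertical shear with factor k = 1:
[[1, 0], [1, 1]]
Result: (-6, -6) → (-6, -12)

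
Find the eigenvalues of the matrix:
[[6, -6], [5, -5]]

Characteristic equation: det(A - λI) = 0
λ² - (trace)λ + (det) = 0
trace = 6 + -5 = 1, det = (6)(-5) - (-6)(5) = 0
λ² - (1)λ + (0) = 0
λ = (1 ± √((1)² - 4·(0))) / 2 = (1 ± √1) / 2
Solving: λ = 0, 1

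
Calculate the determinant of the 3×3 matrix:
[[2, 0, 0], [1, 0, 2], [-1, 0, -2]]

Expansion along first row:
det = 2·det([[0,2],[0,-2]]) - 0·det([[1,2],[-1,-2]]) + 0·det([[1,0],[-1,0]])
    = 2·(0·-2 - 2·0) - 0·(1·-2 - 2·-1) + 0·(1·0 - 0·-1)
    = 2·0 - 0·0 + 0·0
    = 0 + 0 + 0 = 0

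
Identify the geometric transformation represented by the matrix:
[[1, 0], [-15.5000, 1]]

This matrix represents: vertical shear with factor -15.5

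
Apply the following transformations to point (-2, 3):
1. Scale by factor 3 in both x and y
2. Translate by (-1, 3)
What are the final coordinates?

Step 1: Scale (-2, 3) by 3 → (-6, 9)
Step 2: Translate by (-1, 3) → (-7, 12)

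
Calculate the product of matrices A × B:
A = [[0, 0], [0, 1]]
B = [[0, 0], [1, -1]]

Matrix multiplication:
C[0][0] = 0×0 + 0×1 = 0
C[0][1] = 0×0 + 0×-1 = 0
C[1][0] = 0×0 + 1×1 = 1
C[1][1] = 0×0 + 1×-1 = -1
Result: [[0, 0], [1, -1]]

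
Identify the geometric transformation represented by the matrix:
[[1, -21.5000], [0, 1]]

This matrix represents: horizontal shear with factor -21.5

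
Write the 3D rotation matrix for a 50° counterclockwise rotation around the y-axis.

Rotation matrix for counterclockwise 50° around y-axis:
cos(50°) = 0.6428, sin(50°) = 0.7660
Result: [[0.6428, 0, 0.7660], [0, 1, 0], [-0.7660, 0, 0.6428]]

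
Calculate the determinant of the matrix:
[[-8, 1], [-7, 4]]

For a 2×2 matrix [[a, b], [c, d]], det = ad - bc
det = (-8)(4) - (1)(-7) = -32 - -7 = -25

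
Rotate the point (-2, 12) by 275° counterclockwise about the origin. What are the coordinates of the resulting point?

Rotation matrix for 275°: [[cos 275°, -sin 275°], [sin 275°, cos 275°]] ≈ [[0.087156, 0.996195], [-0.996195, 0.087156]]
[[0.087156, 0.996195], [-0.996195, 0.087156]] × [-2, 12]ᵀ ≈ [11.7800, 3.0383]ᵀ
Result: (11.7800, 3.0383)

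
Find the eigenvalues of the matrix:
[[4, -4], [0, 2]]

Characteristic equation: det(A - λI) = 0
λ² - (trace)λ + (det) = 0
trace = 4 + 2 = 6, det = (4)(2) - (-4)(0) = 8
λ² - (6)λ + (8) = 0
λ = (6 ± √((6)² - 4·(8))) / 2 = (6 ± √4) / 2
Solving: λ = 2, 4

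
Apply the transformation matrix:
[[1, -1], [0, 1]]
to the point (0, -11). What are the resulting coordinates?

Matrix multiplication:
[[1, -1], [0, 1]] × [0, -11]ᵀ
= [(1)(0) + (-1)(-11), (0)(0) + (1)(-11)]ᵀ
= [11, -11]ᵀ
Result: (11, -11)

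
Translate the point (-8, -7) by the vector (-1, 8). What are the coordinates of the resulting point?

Translation by (-1, 8) (homogeneous matrix [[1, 0, -1], [0, 1, 8], [0, 0, 1]]):
x' = -8 + -1 = -9
y' = -7 + 8 = 1
Result: (-9, 1)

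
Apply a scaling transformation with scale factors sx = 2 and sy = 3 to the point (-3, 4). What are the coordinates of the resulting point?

Scaling matrix:
[[2, 0], [0, 3]]
Result: (-3 × 2, 4 × 3) = (-6, 12)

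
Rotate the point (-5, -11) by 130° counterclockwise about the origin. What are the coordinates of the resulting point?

Rotation matrix for 130°: [[cos 130°, -sin 130°], [sin 130°, cos 130°]] ≈ [[-0.642788, -0.766044], [0.766044, -0.642788]]
[[-0.642788, -0.766044], [0.766044, -0.642788]] × [-5, -11]ᵀ ≈ [11.6404, 3.2404]ᵀ
Result: (11.6404, 3.2404)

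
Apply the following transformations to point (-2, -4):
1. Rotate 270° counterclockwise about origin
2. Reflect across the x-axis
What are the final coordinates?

Step 1: Rotate 270° → (-4, 2)
Step 2: Reflect across x-axis → (-4, -2)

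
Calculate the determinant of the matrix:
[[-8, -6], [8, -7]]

For a 2×2 matrix [[a, b], [c, d]], det = ad - bc
det = (-8)(-7) - (-6)(8) = 56 - -48 = 104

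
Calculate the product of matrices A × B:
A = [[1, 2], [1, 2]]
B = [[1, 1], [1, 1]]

Matrix multiplication:
C[0][0] = 1×1 + 2×1 = 3
C[0][1] = 1×1 + 2×1 = 3
C[1][0] = 1×1 + 2×1 = 3
C[1][1] = 1×1 + 2×1 = 3
Result: [[3, 3], [3, 3]]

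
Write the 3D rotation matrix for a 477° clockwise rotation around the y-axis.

Rotation matrix for clockwise 477° around y-axis:
A clockwise rotation by 477° is a counterclockwise rotation by -477°.
cos(-477°) = -0.4540, sin(-477°) = -0.8910
Result: [[-0.4540, 0, -0.8910], [0, 1, 0], [0.8910, 0, -0.4540]]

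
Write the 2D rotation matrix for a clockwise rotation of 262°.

Rotation matrix formula: [[cos θ, -sin θ], [sin θ, cos θ]]
A clockwise rotation by 262° is equivalent to a counterclockwise rotation by -262°.
For θ = -262°:
cos(-262°) = -0.1392
sin(-262°) = 0.9903
Result: [[-0.1392, -0.9903], [0.9903, -0.1392]]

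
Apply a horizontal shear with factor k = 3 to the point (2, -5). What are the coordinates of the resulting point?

Shear matrix for horizontal shear with factor k = 3:
[[1, 3], [0, 1]]
Result: (2, -5) → (-13, -5)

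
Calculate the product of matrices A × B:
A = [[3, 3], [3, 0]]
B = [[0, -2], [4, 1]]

Matrix multiplication:
C[0][0] = 3×0 + 3×4 = 12
C[0][1] = 3×-2 + 3×1 = -3
C[1][0] = 3×0 + 0×4 = 0
C[1][1] = 3×-2 + 0×1 = -6
Result: [[12, -3], [0, -6]]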